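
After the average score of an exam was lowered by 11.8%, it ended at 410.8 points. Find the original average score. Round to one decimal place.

The overall multiplier applied was 0.882.
So the original average score was 410.8 ÷ 0.882 ≈ 465.8 points.

465.8 points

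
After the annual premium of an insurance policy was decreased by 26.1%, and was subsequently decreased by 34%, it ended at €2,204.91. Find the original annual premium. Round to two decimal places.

Undoing the 34% decrease: €2,204.91 ÷ 0.66 ≈ €3340.772727.
Undoing the 26.1% decrease: €3340.772727 ÷ 0.739 ≈ €4,520.67.

€4,520.67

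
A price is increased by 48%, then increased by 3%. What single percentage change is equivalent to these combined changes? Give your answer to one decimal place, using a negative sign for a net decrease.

The combined multiplier is 1.48 × 1.03 = 1.5244.
That corresponds to an increase of 52.4%.

52.4%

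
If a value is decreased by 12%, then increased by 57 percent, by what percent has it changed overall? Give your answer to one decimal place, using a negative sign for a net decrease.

The combined multiplier is 0.88 × 1.57 = 1.3816.
That corresponds to an increase of 38.2%.

38.2%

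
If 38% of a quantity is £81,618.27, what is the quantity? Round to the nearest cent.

£81,618.27 ÷ 0.38 ≈ £214,784.92.

£214,784.92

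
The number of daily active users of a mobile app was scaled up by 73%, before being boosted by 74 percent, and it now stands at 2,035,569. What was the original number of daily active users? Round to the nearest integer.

Undoing the 74% increase: 2,035,569 ÷ 1.74 ≈ 1169867.241379.
Undoing the 73% increase: 1169867.241379 ÷ 1.73 ≈ 676,224.

676,224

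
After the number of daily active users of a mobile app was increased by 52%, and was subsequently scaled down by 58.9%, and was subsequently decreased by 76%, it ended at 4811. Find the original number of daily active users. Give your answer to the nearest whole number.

The overall multiplier applied was 1.52 × 0.411 × 0.24 = 0.1499328.
So the original number of daily active users was 4811 ÷ 0.1499328 ≈ 32088.

32088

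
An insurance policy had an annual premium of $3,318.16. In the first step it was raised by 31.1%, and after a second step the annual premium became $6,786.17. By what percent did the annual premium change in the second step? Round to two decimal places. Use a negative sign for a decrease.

56.00%

After the first step: $3,318.16 × 1.311 = $4350.10776.
Second-step multiplier: $6,786.17 ÷ $4350.10776 ≈ 1.56.
That is a change of 56.00%.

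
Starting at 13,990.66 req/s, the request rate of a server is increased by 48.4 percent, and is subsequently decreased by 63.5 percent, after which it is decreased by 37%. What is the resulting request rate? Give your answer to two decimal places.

4,774.25 req/s

After the 48.4% increase: 13,990.66 × 1.484 = 20762.13944.
After the 63.5% decrease: 20762.13944 × 0.365 = 7578.1808956.
37% decrease: 7578.1808956 × 0.63 = 4774.253964228 ≈ 4,774.25.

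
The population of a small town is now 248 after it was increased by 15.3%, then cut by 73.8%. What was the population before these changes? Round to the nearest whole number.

Undoing the 73.8% decrease: 248 ÷ 0.262 ≈ 946.564885.
Undoing the 15.3% increase: 946.564885 ÷ 1.153 ≈ 821.

821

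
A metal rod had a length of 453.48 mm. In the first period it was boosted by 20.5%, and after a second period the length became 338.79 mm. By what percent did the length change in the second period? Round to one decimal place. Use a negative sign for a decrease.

After the first period: 453.48 × 1.205 = 546.4434.
Second-period multiplier: 338.79 ÷ 546.4434 ≈ 0.61999.
That is a change of -38.0%.

-38.0%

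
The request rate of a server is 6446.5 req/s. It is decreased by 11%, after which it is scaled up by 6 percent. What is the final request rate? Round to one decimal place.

Each change multiplies by a factor: 0.89 × 1.06 = 0.9434.
6446.5 × 0.9434 = 6081.6281 ≈ 6081.6.

6081.6 req/s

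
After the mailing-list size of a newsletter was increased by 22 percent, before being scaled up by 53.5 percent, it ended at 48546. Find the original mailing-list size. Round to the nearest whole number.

Undoing the 53.5% increase: 48546 ÷ 1.535 ≈ 31626.058632.
Undoing the 22% increase: 31626.058632 ÷ 1.22 ≈ 25923.

25923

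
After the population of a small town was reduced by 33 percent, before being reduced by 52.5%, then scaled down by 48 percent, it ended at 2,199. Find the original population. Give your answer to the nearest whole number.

13,288

Undoing the 48% decrease: 2,199 ÷ 0.52 ≈ 4228.846154.
Undoing the 52.5% decrease: 4228.846154 ÷ 0.475 ≈ 8902.834008.
Undoing the 33% decrease: 8902.834008 ÷ 0.67 ≈ 13,288.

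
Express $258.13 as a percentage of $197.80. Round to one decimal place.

$258.13 ÷ $197.80 ≈ 130.5%.

130.5%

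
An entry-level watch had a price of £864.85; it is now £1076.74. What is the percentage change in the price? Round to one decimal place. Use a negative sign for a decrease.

24.5%

Change: £1076.74 − £864.85 = £211.89.
Relative to the original: £211.89 ÷ £864.85 ≈ 24.5%.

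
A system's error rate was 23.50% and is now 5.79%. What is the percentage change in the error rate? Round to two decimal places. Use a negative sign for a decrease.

-75.36%

The change is 5.79 − 23.50 = -17.71 percentage points.
Relative to the original 23.50%, that is -17.71 ÷ 23.50 ≈ -75.36%.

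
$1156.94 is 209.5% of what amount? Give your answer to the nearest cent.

$552.24

$1156.94 ÷ 2.095 ≈ $552.24.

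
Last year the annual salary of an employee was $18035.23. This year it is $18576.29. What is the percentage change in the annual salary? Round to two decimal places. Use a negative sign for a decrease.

3.00%

Change: $18576.29 − $18035.23 = $541.06.
Relative to the original: $541.06 ÷ $18035.23 ≈ 3.00%.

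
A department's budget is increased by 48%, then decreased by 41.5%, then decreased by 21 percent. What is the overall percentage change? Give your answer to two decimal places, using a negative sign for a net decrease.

-31.60%

A 48% increase multiplies by 1.48.
Then a 41.5% decrease: 1.48 × 0.585 = 0.8658.
Then a 21% decrease: 0.8658 × 0.79 = 0.683982.
Overall factor 0.683982, i.e. -31.60%.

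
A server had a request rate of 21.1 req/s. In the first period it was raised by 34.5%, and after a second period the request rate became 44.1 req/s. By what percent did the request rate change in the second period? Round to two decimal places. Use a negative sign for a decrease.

55.39%

After the first period: 21.1 × 1.345 = 28.3795.
Second-period multiplier: 44.1 ÷ 28.3795 ≈ 1.553939.
That is a change of 55.39%.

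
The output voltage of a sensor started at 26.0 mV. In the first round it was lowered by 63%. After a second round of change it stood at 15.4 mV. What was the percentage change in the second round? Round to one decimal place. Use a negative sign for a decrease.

60.1%

After the first round: 26.0 × 0.37 = 9.62.
Second-round multiplier: 15.4 ÷ 9.62 ≈ 1.60083.
That is a change of 60.1%.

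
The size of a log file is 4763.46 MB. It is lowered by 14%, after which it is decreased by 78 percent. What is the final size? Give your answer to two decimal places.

Apply the 14% decrease: 4763.46 × 0.86 = 4096.5756.
78% decrease: 4096.5756 × 0.22 = 901.246632 ≈ 901.25.

901.25 MB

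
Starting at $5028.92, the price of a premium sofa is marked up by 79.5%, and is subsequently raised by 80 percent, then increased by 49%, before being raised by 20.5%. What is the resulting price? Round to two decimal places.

$29173.26

79.5% increase: $5028.92 × 1.795 = $9026.9114.
80% increase: $9026.9114 × 1.8 = $16248.44052.
49% increase: $16248.44052 × 1.49 = $24210.1763748.
After the 20.5% increase: $24210.1763748 × 1.205 = $29173.262531634 ≈ $29173.26.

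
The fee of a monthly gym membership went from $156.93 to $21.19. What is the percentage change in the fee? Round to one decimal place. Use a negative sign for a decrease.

-86.5%

Change: $21.19 − $156.93 = -$135.74.
Relative to the original: -$135.74 ÷ $156.93 ≈ -86.5%.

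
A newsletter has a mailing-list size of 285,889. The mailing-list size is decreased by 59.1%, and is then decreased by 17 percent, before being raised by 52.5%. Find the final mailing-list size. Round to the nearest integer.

Apply the 59.1% decrease: 285,889 × 0.409 = 116928.601.
After the 17% decrease: 116928.601 × 0.83 = 97050.73883.
Apply the 52.5% increase: 97050.73883 × 1.525 = 148002.37671575 ≈ 148,002.

148,002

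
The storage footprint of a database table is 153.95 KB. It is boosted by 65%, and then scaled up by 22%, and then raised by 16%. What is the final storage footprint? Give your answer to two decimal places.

359.49 KB

Apply the 65% increase: 153.95 × 1.65 = 254.0175.
After the 22% increase: 254.0175 × 1.22 = 309.90135.
Apply the 16% increase: 309.90135 × 1.16 = 359.485566 ≈ 359.49.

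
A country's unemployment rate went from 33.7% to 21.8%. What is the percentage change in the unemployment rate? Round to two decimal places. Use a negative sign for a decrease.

-35.31%

The change is 21.8 − 33.7 = -11.9 percentage points.
Relative to the original 33.7%, that is -11.9 ÷ 33.7 ≈ -35.31%.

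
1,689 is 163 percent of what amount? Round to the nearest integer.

1,036

1,689 ÷ 1.63 ≈ 1,036.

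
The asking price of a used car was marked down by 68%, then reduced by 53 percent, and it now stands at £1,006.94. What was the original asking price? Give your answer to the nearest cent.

Undoing the 53% decrease: £1,006.94 ÷ 0.47 ≈ £2142.425532.
Undoing the 68% decrease: £2142.425532 ÷ 0.32 ≈ £6,695.08.

£6,695.08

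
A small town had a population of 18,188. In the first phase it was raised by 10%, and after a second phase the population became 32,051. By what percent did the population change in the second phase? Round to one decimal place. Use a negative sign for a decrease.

After the first phase: 18,188 × 1.1 = 20006.8.
Second-phase multiplier: 32,051 ÷ 20006.8 ≈ 1.60201.
That is a change of 60.2%.

60.2%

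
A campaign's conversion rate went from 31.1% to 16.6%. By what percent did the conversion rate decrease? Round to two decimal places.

The change is 16.6 − 31.1 = -14.5 percentage points.
Relative to the original 31.1%, that is -14.5 ÷ 31.1 ≈ -46.62%.
So the conversion rate fell by 46.62%.

46.62%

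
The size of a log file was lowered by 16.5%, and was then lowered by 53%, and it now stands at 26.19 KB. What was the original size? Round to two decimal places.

The overall multiplier applied was 0.835 × 0.47 = 0.39245.
So the original size was 26.19 ÷ 0.39245 ≈ 66.73 KB.

66.73 KB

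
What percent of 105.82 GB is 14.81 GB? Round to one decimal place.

14.0%

14.81 GB ÷ 105.82 GB ≈ 14.0%.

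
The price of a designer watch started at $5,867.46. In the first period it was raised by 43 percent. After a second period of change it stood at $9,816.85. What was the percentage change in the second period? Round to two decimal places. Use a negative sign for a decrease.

After the first period: $5,867.46 × 1.43 = $8390.4678.
Second-period multiplier: $9,816.85 ÷ $8390.4678 ≈ 1.17.
That is a change of 17.00%.

17.00%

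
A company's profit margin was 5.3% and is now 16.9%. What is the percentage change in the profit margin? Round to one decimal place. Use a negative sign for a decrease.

The change is 16.9 − 5.3 = 11.6 percentage points.
Relative to the original 5.3%, that is 11.6 ÷ 5.3 ≈ 218.9%.

218.9%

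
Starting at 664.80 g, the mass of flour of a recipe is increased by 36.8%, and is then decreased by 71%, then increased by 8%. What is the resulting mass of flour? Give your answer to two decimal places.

284.84 g

Each change multiplies by a factor: 1.368 × 0.29 × 1.08 = 0.4284576.
664.80 × 0.4284576 = 284.83861248 ≈ 284.84.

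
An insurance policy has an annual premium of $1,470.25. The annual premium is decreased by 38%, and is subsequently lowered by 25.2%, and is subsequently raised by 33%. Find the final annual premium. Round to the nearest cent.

After the 38% decrease: $1,470.25 × 0.62 = $911.555.
25.2% decrease: $911.555 × 0.748 = $681.84314.
Apply the 33% increase: $681.84314 × 1.33 = $906.8513762 ≈ $906.85.

$906.85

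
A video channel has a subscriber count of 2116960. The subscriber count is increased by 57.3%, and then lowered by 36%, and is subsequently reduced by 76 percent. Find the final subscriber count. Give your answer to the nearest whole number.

511485

Apply the 57.3% increase: 2116960 × 1.573 = 3329978.08.
After the 36% decrease: 3329978.08 × 0.64 = 2131185.9712.
Apply the 76% decrease: 2131185.9712 × 0.24 = 511484.633088 ≈ 511485.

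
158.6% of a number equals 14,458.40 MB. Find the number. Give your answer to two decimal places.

14,458.40 MB ÷ 1.586 ≈ 9,116.27 MB.

9,116.27 MB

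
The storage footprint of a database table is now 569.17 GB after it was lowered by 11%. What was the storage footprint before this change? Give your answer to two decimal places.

639.52 GB

The overall multiplier applied was 0.89.
So the original storage footprint was 569.17 ÷ 0.89 ≈ 639.52 GB.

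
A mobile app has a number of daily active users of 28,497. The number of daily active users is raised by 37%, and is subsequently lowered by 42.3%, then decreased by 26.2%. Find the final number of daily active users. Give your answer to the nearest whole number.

16,625

37% increase: 28,497 × 1.37 = 39040.89.
After the 42.3% decrease: 39040.89 × 0.577 = 22526.59353.
After the 26.2% decrease: 22526.59353 × 0.738 = 16624.62602514 ≈ 16,625.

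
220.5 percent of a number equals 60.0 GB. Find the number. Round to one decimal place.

60.0 GB ÷ 2.205 ≈ 27.2 GB.

27.2 GB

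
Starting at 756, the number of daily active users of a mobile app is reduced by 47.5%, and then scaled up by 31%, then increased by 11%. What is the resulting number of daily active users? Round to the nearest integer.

Apply the 47.5% decrease: 756 × 0.525 = 396.9.
Apply the 31% increase: 396.9 × 1.31 = 519.939.
Apply the 11% increase: 519.939 × 1.11 = 577.13229 ≈ 577.

577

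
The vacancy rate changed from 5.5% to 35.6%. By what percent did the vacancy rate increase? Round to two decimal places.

547.27%

The change is 35.6 − 5.5 = 30.1 percentage points.
Relative to the original 5.5%, that is 30.1 ÷ 5.5 ≈ 547.27%.
So the vacancy rate rose by 547.27%.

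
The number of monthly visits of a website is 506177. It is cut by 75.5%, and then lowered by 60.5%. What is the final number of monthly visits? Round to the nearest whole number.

48985

Each change multiplies by a factor: 0.245 × 0.395 = 0.096775.
506177 × 0.096775 = 48985.279175 ≈ 48985.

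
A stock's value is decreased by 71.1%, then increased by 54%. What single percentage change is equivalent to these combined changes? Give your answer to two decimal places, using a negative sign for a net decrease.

The combined multiplier is 0.289 × 1.54 = 0.44506.
That corresponds to a decrease of 55.49%.

-55.49%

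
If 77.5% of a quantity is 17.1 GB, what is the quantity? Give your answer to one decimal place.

17.1 GB ÷ 0.775 ≈ 22.1 GB.

22.1 GB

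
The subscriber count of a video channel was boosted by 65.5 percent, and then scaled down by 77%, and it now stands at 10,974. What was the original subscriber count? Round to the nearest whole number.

Undoing the 77% decrease: 10,974 ÷ 0.23 ≈ 47713.043478.
Undoing the 65.5% increase: 47713.043478 ÷ 1.655 ≈ 28,830.

28,830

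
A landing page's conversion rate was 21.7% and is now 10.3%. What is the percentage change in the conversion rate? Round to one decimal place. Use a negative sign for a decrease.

-52.5%

The change is 10.3 − 21.7 = -11.4 percentage points.
Relative to the original 21.7%, that is -11.4 ÷ 21.7 ≈ -52.5%.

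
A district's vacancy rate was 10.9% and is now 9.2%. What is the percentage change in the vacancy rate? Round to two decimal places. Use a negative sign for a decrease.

The change is 9.2 − 10.9 = -1.7 percentage points.
Relative to the original 10.9%, that is -1.7 ÷ 10.9 ≈ -15.60%.

-15.60%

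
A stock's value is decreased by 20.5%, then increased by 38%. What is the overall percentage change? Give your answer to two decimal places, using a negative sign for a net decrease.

A 20.5% decrease multiplies by 0.795.
Then a 38% increase: 0.795 × 1.38 = 1.0971.
Overall factor 1.0971, i.e. 9.71%.

9.71%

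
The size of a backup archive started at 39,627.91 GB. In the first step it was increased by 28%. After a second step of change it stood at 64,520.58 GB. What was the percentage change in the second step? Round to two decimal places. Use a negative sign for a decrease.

After the first step: 39,627.91 × 1.28 = 50723.7248.
Second-step multiplier: 64,520.58 ÷ 50723.7248 ≈ 1.272.
That is a change of 27.20%.

27.20%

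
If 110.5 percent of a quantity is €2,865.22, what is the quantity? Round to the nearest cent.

€2,865.22 ÷ 1.105 ≈ €2,592.96.

€2,592.96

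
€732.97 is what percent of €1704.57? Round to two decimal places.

43.00%

€732.97 ÷ €1704.57 ≈ 43.00%.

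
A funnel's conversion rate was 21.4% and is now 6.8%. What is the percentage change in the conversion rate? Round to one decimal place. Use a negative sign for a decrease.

The change is 6.8 − 21.4 = -14.6 percentage points.
Relative to the original 21.4%, that is -14.6 ÷ 21.4 ≈ -68.2%.

-68.2%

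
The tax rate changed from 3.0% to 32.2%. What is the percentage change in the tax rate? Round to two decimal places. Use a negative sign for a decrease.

The change is 32.2 − 3.0 = 29.2 percentage points.
Relative to the original 3.0%, that is 29.2 ÷ 3.0 ≈ 973.33%.

973.33%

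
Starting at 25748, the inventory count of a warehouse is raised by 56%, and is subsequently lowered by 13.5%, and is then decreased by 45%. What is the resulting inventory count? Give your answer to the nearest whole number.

19109

56% increase: 25748 × 1.56 = 40166.88.
Apply the 13.5% decrease: 40166.88 × 0.865 = 34744.3512.
Apply the 45% decrease: 34744.3512 × 0.55 = 19109.39316 ≈ 19109.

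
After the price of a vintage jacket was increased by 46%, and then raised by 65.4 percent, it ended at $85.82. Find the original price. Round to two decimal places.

$35.54

The overall multiplier applied was 1.46 × 1.654 = 2.41484.
So the original price was $85.82 ÷ 2.41484 ≈ $35.54.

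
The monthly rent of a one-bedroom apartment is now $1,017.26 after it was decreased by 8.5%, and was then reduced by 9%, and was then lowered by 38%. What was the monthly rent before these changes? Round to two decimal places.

$1,970.51

The overall multiplier applied was 0.915 × 0.91 × 0.62 = 0.516243.
So the original monthly rent was $1,017.26 ÷ 0.516243 ≈ $1,970.51.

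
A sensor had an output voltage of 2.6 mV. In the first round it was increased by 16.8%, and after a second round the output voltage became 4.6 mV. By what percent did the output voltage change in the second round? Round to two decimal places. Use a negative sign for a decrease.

After the first round: 2.6 × 1.168 = 3.0368.
Second-round multiplier: 4.6 ÷ 3.0368 ≈ 1.514752.
That is a change of 51.48%.

51.48%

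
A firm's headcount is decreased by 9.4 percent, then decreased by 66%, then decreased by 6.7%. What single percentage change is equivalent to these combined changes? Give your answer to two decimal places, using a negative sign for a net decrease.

-71.26%

The combined multiplier is 0.906 × 0.34 × 0.933 = 0.28740132.
That corresponds to a decrease of 71.26%.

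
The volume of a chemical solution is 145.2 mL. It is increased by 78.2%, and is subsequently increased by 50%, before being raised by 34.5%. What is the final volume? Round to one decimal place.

After the 78.2% increase: 145.2 × 1.782 = 258.7464.
After the 50% increase: 258.7464 × 1.5 = 388.1196.
After the 34.5% increase: 388.1196 × 1.345 = 522.020862 ≈ 522.0.

522.0 mL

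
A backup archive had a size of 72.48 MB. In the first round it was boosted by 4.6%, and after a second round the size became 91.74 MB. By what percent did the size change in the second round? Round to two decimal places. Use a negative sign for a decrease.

After the first round: 72.48 × 1.046 = 75.81408.
Second-round multiplier: 91.74 ÷ 75.81408 ≈ 1.210065.
That is a change of 21.01%.

21.01%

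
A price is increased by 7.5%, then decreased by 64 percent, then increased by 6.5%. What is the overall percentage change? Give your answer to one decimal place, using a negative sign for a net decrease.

The combined multiplier is 1.075 × 0.36 × 1.065 = 0.412155.
That corresponds to a decrease of 58.8%.

-58.8%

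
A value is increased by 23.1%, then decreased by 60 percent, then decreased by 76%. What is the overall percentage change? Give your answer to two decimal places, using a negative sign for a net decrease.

-88.18%

A 23.1% increase multiplies by 1.231.
Then a 60% decrease: 1.231 × 0.4 = 0.4924.
Then a 76% decrease: 0.4924 × 0.24 = 0.118176.
Overall factor 0.118176, i.e. -88.18%.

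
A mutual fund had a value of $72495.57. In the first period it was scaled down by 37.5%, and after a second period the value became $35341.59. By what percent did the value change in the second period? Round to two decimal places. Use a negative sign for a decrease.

After the first period: $72495.57 × 0.625 = $45309.73125.
Second-period multiplier: $35341.59 ÷ $45309.73125 ≈ 0.78.
That is a change of -22.00%.

-22.00%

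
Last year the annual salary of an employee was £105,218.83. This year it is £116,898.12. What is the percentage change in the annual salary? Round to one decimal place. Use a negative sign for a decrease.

11.1%

Change: £116,898.12 − £105,218.83 = £11,679.29.
Relative to the original: £11,679.29 ÷ £105,218.83 ≈ 11.1%.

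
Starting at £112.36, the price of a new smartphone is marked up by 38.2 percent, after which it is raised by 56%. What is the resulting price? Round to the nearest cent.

£242.24

Each change multiplies by a factor: 1.382 × 1.56 = 2.15592.
£112.36 × 2.15592 = £242.2391712 ≈ £242.24.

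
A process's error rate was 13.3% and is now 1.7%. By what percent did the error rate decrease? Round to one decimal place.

The change is 1.7 − 13.3 = -11.6 percentage points.
Relative to the original 13.3%, that is -11.6 ÷ 13.3 ≈ -87.2%.
So the error rate fell by 87.2%.

87.2%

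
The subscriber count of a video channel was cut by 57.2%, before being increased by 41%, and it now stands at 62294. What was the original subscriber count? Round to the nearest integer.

103225

The overall multiplier applied was 0.428 × 1.41 = 0.60348.
So the original subscriber count was 62294 ÷ 0.60348 ≈ 103225.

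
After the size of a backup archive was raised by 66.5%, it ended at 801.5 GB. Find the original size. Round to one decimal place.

481.4 GB

The overall multiplier applied was 1.665.
So the original size was 801.5 ÷ 1.665 ≈ 481.4 GB.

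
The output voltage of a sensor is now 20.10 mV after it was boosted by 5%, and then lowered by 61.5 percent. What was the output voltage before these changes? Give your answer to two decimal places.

Undoing the 61.5% decrease: 20.10 ÷ 0.385 ≈ 52.207792.
Undoing the 5% increase: 52.207792 ÷ 1.05 ≈ 49.72 mV.

49.72 mV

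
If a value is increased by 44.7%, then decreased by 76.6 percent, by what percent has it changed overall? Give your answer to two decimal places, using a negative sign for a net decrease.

The combined multiplier is 1.447 × 0.234 = 0.338598.
That corresponds to a decrease of 66.14%.

-66.14%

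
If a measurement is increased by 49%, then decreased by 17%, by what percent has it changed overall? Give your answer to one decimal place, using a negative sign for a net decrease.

The combined multiplier is 1.49 × 0.83 = 1.2367.
That corresponds to an increase of 23.7%.

23.7%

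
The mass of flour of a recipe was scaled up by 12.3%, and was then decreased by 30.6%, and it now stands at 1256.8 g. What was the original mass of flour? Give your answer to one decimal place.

Undoing the 30.6% decrease: 1256.8 ÷ 0.694 ≈ 1810.951009.
Undoing the 12.3% increase: 1810.951009 ÷ 1.123 ≈ 1612.6 g.

1612.6 g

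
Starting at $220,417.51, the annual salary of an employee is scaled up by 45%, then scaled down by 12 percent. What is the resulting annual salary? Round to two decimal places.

$281,252.74

Each change multiplies by a factor: 1.45 × 0.88 = 1.276.
$220,417.51 × 1.276 = $281252.74276 ≈ $281,252.74.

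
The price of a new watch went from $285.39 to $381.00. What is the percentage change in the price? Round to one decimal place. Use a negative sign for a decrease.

33.5%

Change: $381.00 − $285.39 = $95.61.
Relative to the original: $95.61 ÷ $285.39 ≈ 33.5%.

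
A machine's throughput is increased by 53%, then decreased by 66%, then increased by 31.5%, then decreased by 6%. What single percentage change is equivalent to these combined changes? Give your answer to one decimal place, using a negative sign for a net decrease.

A 53% increase multiplies by 1.53.
Then a 66% decrease: 1.53 × 0.34 = 0.5202.
Then a 31.5% increase: 0.5202 × 1.315 = 0.684063.
Then a 6% decrease: 0.684063 × 0.94 = 0.64301922.
Overall factor 0.64301922, i.e. -35.7%.

-35.7%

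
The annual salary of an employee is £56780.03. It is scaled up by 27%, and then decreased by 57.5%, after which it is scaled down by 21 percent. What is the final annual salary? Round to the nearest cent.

After the 27% increase: £56780.03 × 1.27 = £72110.6381.
After the 57.5% decrease: £72110.6381 × 0.425 = £30647.0211925.
Apply the 21% decrease: £30647.0211925 × 0.79 = £24211.146742075 ≈ £24211.15.

£24211.15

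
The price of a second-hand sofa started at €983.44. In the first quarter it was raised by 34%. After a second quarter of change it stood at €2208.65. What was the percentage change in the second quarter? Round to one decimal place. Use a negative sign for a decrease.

After the first quarter: €983.44 × 1.34 = €1317.8096.
Second-quarter multiplier: €2208.65 ÷ €1317.8096 ≈ 1.676.
That is a change of 67.6%.

67.6%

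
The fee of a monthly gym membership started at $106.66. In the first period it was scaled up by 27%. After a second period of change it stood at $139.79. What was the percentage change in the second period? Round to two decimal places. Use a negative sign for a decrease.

3.20%

After the first period: $106.66 × 1.27 = $135.4582.
Second-period multiplier: $139.79 ÷ $135.4582 ≈ 1.031979.
That is a change of 3.20%.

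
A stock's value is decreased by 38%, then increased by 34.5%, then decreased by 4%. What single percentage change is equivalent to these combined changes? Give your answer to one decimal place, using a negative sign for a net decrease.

-19.9%

A 38% decrease multiplies by 0.62.
Then a 34.5% increase: 0.62 × 1.345 = 0.8339.
Then a 4% decrease: 0.8339 × 0.96 = 0.800544.
Overall factor 0.800544, i.e. -19.9%.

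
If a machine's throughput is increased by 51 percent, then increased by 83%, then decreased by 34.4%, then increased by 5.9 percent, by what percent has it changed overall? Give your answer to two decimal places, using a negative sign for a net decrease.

A 51% increase multiplies by 1.51.
Then an 83% increase: 1.51 × 1.83 = 2.7633.
Then a 34.4% decrease: 2.7633 × 0.656 = 1.8127248.
Then a 5.9% increase: 1.8127248 × 1.059 = 1.9196755632.
Overall factor 1.9196755632, i.e. 91.97%.

91.97%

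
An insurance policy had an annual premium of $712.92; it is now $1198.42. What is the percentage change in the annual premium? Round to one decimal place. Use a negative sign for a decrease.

Change: $1198.42 − $712.92 = $485.50.
Relative to the original: $485.50 ÷ $712.92 ≈ 68.1%.

68.1%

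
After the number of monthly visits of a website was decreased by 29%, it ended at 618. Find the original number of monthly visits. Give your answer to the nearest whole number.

The overall multiplier applied was 0.71.
So the original number of monthly visits was 618 ÷ 0.71 ≈ 870.

870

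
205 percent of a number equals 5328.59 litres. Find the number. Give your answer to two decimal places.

2599.31 litres

5328.59 litres ÷ 2.05 ≈ 2599.31 litres.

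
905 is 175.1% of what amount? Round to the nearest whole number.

905 ÷ 1.751 ≈ 517.

517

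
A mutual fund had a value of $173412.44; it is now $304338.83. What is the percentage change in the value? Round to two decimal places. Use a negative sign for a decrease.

Change: $304338.83 − $173412.44 = $130926.39.
Relative to the original: $130926.39 ÷ $173412.44 ≈ 75.50%.

75.50%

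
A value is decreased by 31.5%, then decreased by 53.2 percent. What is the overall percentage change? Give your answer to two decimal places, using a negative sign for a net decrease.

-67.94%

A 31.5% decrease multiplies by 0.685.
Then a 53.2% decrease: 0.685 × 0.468 = 0.32058.
Overall factor 0.32058, i.e. -67.94%.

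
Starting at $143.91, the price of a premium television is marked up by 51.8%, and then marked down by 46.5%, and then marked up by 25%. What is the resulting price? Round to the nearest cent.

51.8% increase: $143.91 × 1.518 = $218.45538.
46.5% decrease: $218.45538 × 0.535 = $116.8736283.
25% increase: $116.8736283 × 1.25 = $146.092035375 ≈ $146.09.

$146.09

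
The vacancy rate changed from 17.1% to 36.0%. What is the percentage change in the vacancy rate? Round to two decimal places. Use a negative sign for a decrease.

110.53%

The change is 36.0 − 17.1 = 18.9 percentage points.
Relative to the original 17.1%, that is 18.9 ÷ 17.1 ≈ 110.53%.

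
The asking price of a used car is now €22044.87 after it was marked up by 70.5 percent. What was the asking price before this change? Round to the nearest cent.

The overall multiplier applied was 1.705.
So the original asking price was €22044.87 ÷ 1.705 ≈ €12929.54.

€12929.54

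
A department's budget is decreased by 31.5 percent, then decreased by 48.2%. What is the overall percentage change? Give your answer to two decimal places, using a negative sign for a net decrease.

A 31.5% decrease multiplies by 0.685.
Then a 48.2% decrease: 0.685 × 0.518 = 0.35483.
Overall factor 0.35483, i.e. -64.52%.

-64.52%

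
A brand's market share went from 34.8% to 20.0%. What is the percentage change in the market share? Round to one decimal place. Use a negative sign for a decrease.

The change is 20.0 − 34.8 = -14.8 percentage points.
Relative to the original 34.8%, that is -14.8 ÷ 34.8 ≈ -42.5%.

-42.5%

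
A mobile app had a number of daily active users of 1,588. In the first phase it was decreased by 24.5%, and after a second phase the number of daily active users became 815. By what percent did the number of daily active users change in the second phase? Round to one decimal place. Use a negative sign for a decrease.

-32.0%

After the first phase: 1,588 × 0.755 = 1198.94.
Second-phase multiplier: 815 ÷ 1198.94 ≈ 0.67977.
That is a change of -32.0%.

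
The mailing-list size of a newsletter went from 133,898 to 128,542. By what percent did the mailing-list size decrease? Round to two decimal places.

4.00%

Change: 128,542 − 133,898 = -5,356.
Relative to the original: -5,356 ÷ 133,898 ≈ -4.00%.
So the mailing-list size decreased by 4.00%.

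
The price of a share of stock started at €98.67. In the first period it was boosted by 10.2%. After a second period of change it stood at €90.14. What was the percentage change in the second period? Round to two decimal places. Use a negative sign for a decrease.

-17.10%

After the first period: €98.67 × 1.102 = €108.73434.
Second-period multiplier: €90.14 ÷ €108.73434 ≈ 0.828993.
That is a change of -17.10%.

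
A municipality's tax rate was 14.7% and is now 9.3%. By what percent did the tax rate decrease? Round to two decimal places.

The change is 9.3 − 14.7 = -5.4 percentage points.
Relative to the original 14.7%, that is -5.4 ÷ 14.7 ≈ -36.73%.
So the tax rate fell by 36.73%.

36.73%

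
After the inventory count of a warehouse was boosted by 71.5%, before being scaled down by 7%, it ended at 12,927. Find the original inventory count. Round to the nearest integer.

8,105

The overall multiplier applied was 1.715 × 0.93 = 1.59495.
So the original inventory count was 12,927 ÷ 1.59495 ≈ 8,105.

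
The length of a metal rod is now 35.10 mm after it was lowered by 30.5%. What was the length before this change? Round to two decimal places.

50.50 mm

The overall multiplier applied was 0.695.
So the original length was 35.10 ÷ 0.695 ≈ 50.50 mm.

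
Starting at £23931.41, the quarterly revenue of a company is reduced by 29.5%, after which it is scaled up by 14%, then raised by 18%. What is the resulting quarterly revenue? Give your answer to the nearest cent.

£22695.74

After the 29.5% decrease: £23931.41 × 0.705 = £16871.64405.
Apply the 14% increase: £16871.64405 × 1.14 = £19233.674217.
18% increase: £19233.674217 × 1.18 = £22695.73557606 ≈ £22695.74.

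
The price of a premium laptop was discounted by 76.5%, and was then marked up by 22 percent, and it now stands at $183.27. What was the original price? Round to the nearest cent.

The overall multiplier applied was 0.235 × 1.22 = 0.2867.
So the original price was $183.27 ÷ 0.2867 ≈ $639.24.

$639.24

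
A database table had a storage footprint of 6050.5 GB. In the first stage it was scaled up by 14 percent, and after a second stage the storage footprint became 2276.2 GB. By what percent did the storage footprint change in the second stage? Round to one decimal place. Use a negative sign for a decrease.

-67.0%

After the first stage: 6050.5 × 1.14 = 6897.57.
Second-stage multiplier: 2276.2 ÷ 6897.57 ≈ 0.33.
That is a change of -67.0%.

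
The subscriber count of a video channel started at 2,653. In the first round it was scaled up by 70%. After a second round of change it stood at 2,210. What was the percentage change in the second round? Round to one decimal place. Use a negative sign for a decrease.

-51.0%

After the first round: 2,653 × 1.7 = 4510.1.
Second-round multiplier: 2,210 ÷ 4510.1 ≈ 0.49001.
That is a change of -51.0%.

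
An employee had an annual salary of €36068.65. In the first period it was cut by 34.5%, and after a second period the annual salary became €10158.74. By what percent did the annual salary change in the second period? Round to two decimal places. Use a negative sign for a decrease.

After the first period: €36068.65 × 0.655 = €23624.96575.
Second-period multiplier: €10158.74 ÷ €23624.96575 ≈ 0.43.
That is a change of -57.00%.

-57.00%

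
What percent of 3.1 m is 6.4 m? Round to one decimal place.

206.5%

6.4 m ÷ 3.1 m ≈ 206.5%.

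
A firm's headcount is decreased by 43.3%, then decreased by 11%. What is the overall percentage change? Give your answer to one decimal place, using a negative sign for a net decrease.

A 43.3% decrease multiplies by 0.567.
Then an 11% decrease: 0.567 × 0.89 = 0.50463.
Overall factor 0.50463, i.e. -49.5%.

-49.5%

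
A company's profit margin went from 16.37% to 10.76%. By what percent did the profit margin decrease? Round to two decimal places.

34.27%

The change is 10.76 − 16.37 = -5.61 percentage points.
Relative to the original 16.37%, that is -5.61 ÷ 16.37 ≈ -34.27%.
So the profit margin fell by 34.27%.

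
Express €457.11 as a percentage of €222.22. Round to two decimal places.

205.70%

€457.11 ÷ €222.22 ≈ 205.70%.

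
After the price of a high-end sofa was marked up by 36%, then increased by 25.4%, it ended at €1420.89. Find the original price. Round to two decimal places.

Undoing the 25.4% increase: €1420.89 ÷ 1.254 ≈ €1133.086124.
Undoing the 36% increase: €1133.086124 ÷ 1.36 ≈ €833.15.

€833.15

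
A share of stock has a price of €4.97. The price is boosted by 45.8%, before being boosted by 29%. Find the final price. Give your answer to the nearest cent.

€9.35

Apply the 45.8% increase: €4.97 × 1.458 = €7.24626.
Apply the 29% increase: €7.24626 × 1.29 = €9.3476754 ≈ €9.35.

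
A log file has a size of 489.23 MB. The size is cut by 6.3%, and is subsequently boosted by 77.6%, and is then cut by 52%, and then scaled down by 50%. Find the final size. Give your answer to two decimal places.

Apply the 6.3% decrease: 489.23 × 0.937 = 458.40851.
Apply the 77.6% increase: 458.40851 × 1.776 = 814.13351376.
Apply the 52% decrease: 814.13351376 × 0.48 = 390.7840866048.
50% decrease: 390.7840866048 × 0.5 = 195.3920433024 ≈ 195.39.

195.39 MB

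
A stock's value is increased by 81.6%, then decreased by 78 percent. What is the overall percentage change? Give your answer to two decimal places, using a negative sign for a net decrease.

An 81.6% increase multiplies by 1.816.
Then a 78% decrease: 1.816 × 0.22 = 0.39952.
Overall factor 0.39952, i.e. -60.05%.

-60.05%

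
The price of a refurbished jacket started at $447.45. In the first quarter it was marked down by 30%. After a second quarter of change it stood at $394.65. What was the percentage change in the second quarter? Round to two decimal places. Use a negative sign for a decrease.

26.00%

After the first quarter: $447.45 × 0.7 = $313.215.
Second-quarter multiplier: $394.65 ÷ $313.215 ≈ 1.259997.
That is a change of 26.00%.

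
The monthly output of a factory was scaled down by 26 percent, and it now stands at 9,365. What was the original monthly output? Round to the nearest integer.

12,655

The overall multiplier applied was 0.74.
So the original monthly output was 9,365 ÷ 0.74 ≈ 12,655.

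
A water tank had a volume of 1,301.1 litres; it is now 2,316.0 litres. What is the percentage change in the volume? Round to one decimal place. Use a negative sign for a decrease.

78.0%

Change: 2,316.0 − 1,301.1 = 1,014.9.
Relative to the original: 1,014.9 ÷ 1,301.1 ≈ 78.0%.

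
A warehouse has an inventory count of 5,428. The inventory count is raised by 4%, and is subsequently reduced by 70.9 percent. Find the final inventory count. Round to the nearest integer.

1,643

4% increase: 5,428 × 1.04 = 5645.12.
After the 70.9% decrease: 5645.12 × 0.291 = 1642.72992 ≈ 1,643.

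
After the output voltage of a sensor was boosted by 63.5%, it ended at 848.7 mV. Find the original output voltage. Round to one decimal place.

519.1 mV

The overall multiplier applied was 1.635.
So the original output voltage was 848.7 ÷ 1.635 ≈ 519.1 mV.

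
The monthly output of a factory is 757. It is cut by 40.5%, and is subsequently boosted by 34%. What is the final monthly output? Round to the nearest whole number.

604

Each change multiplies by a factor: 0.595 × 1.34 = 0.7973.
757 × 0.7973 = 603.5561 ≈ 604.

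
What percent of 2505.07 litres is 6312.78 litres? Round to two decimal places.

6312.78 litres ÷ 2505.07 litres ≈ 252.00%.

252.00%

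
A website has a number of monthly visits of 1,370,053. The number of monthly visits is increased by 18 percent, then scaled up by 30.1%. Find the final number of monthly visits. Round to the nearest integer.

Apply the 18% increase: 1,370,053 × 1.18 = 1616662.54.
30.1% increase: 1616662.54 × 1.301 = 2103277.96454 ≈ 2,103,278.

2,103,278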